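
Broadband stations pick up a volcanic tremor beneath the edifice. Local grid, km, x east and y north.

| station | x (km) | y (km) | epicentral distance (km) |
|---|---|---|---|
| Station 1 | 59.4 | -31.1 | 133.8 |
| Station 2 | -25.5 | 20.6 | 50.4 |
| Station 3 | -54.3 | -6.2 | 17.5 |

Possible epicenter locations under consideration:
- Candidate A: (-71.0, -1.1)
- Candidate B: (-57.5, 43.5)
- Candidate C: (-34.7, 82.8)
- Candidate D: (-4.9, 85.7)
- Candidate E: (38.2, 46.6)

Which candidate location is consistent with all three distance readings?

Candidate A

For each candidate, compare |candidate − station| to the reported distance:
Candidate A: residuals Station 1 0.0, Station 2 0.0, Station 3 0.0 → max 0.0 km
Candidate B: residuals Station 1 4.9, Station 2 11.1, Station 3 32.3 → max 32.3 km
Candidate C: residuals Station 1 13.9, Station 2 12.5, Station 3 73.6 → max 73.6 km
Candidate D: residuals Station 1 0.5, Station 2 17.9, Station 3 86.8 → max 86.8 km
Candidate E: residuals Station 1 53.3, Station 2 18.4, Station 3 89.0 → max 89.0 km
Only Candidate A has all residuals ≈ 0.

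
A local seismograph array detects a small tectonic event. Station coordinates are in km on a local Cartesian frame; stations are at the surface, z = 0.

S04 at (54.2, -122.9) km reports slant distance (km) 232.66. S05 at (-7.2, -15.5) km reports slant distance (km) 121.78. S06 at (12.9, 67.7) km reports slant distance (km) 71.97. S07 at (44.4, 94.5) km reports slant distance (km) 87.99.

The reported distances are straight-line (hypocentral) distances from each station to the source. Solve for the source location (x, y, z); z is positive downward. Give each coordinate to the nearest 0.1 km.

Each station gives a sphere (x−x_i)² + (y−y_i)² + z² = d_i² (stations at z=0).
Subtracting the S04 sphere from S05 and S06: z² cancels, leaving linear equations in x and y:
-122.8 x + 214.8 y = 21550.35
-82.6 x + 381.2 y = 35658.64
Solving: x ≈ -19.110, y ≈ 89.402 km (keep extra digits for the depth step; rounded: -19.1, 89.4).
Then from the S04 sphere: z² = 232.66² − (x − 54.2)² − (y + 122.9)² with x = -19.110, y = 89.402, so z ≈ 60.697 ≈ 60.7 km.

x ≈ -19.1 km, y ≈ 89.4 km, depth ≈ 60.7 km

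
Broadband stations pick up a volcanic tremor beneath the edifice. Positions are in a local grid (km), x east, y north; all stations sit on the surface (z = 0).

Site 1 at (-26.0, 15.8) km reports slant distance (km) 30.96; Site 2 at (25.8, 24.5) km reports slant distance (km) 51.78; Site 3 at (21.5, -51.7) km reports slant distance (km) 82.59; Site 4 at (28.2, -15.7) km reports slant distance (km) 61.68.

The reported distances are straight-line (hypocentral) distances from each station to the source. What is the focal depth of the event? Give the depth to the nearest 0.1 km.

Each station gives a sphere (x−x_i)² + (y−y_i)² + z² = d_i² (stations at z=0).
Subtracting the Site 1 sphere from Site 2 and Site 3: z² cancels, leaving linear equations in x and y:
103.6 x + 17.4 y = -1382.40
95.0 x − 135.0 y = -3653.09
Solving: x ≈ -15.998, y ≈ 15.802 km (keep extra digits for the depth step; rounded: -16.0, 15.8).
Then from the Site 1 sphere: z² = 30.96² − (x + 26.0)² − (y − 15.8)² with x = -15.998, y = 15.802, so z ≈ 29.300 ≈ 29.3 km.
Check against Site 4 (with the unrounded solution): distance 61.68 ≈ 61.68 km. ✓

depth ≈ 29.3 km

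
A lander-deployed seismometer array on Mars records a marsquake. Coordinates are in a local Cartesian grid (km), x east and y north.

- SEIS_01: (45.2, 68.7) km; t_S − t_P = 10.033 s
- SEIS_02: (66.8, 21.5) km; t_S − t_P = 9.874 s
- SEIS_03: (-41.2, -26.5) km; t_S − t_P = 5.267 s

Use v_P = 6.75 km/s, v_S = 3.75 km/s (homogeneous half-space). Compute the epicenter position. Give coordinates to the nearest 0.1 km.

-15.7 km east, 9.9 km north

Distance from S−P lag: d = Δt · v_P v_S / (v_P − v_S) = Δt · (6.75·3.75)/(6.75−3.75) ≈ 8.4375·Δt.
So d_SEIS_01 = 84.65, d_SEIS_02 = 83.31, d_SEIS_03 = 44.44 km.
Circle about each station: (x − 45.2)² + (y − 68.7)² = 84.65²; (x − 66.8)² + (y − 21.5)² = 83.31²; (x + 41.2)² + (y + 26.5)² = 44.44².
Subtracting pairs of circle equations eliminates x²+y² and gives linear equations (the radical axes):
43.2 x − 94.4 y = -1613.17
-172.8 x − 190.4 y = 827.67
Solving the 2×2 system: x ≈ -15.7, y ≈ 9.9 km.
Check against SEIS_01 (with the unrounded x, y): √((x − 45.2)²+(y − 68.7)²) = 84.65 ≈ 84.65 km. ✓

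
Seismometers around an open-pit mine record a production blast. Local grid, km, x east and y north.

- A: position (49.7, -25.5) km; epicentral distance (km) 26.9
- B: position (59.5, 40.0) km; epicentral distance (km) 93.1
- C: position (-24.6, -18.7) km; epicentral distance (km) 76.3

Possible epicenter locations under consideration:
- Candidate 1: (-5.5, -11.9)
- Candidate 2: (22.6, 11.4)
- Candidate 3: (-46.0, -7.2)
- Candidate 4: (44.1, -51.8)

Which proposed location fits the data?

For each candidate, compare |candidate − station| to the reported distance:
Candidate 1: residuals A 30.0, B 9.9, C 56.0 → max 56.0 km
Candidate 2: residuals A 18.9, B 46.4, C 20.3 → max 46.4 km
Candidate 3: residuals A 70.5, B 22.5, C 52.0 → max 70.5 km
Candidate 4: residuals A 0.0, B 0.0, C 0.0 → max 0.0 km
Only Candidate 4 has all residuals ≈ 0.

Candidate 4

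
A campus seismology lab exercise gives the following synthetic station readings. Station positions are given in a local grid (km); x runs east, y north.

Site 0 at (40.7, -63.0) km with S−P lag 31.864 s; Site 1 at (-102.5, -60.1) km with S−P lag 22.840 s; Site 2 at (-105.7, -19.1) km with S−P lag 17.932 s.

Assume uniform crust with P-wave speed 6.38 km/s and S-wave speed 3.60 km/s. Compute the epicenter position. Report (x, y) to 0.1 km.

Distance from S−P lag: d = Δt · v_P v_S / (v_P − v_S) = Δt · (6.38·3.60)/(6.38−3.60) ≈ 8.2619·Δt.
So d_Site 0 = 263.26, d_Site 1 = 188.70, d_Site 2 = 148.15 km.
Circle about each station: (x − 40.7)² + (y + 63.0)² = 263.26²; (x + 102.5)² + (y + 60.1)² = 188.70²; (x + 105.7)² + (y + 19.1)² = 148.15².
Subtracting the Site 0 equation from the Site 1 and Site 2 equations removes the quadratic terms:
-286.4 x + 5.8 y = 42190.91
-292.8 x + 87.8 y = 53269.22
Solving the 2×2 system: x ≈ -144.8, y ≈ 123.8 km.

x ≈ -144.8 km, y ≈ 123.8 km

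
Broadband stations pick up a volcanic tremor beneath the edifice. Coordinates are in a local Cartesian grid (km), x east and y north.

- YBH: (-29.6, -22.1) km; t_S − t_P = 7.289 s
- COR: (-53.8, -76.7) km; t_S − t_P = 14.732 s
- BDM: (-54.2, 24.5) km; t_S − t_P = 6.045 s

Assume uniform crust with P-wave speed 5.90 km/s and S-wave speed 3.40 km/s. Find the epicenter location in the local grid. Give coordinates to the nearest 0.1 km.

Distance from S−P lag: d = Δt · v_P v_S / (v_P − v_S) = Δt · (5.90·3.40)/(5.90−3.40) ≈ 8.0240·Δt.
So d_YBH = 58.49, d_COR = 118.21, d_BDM = 48.51 km.
Circle about each station: (x + 29.6)² + (y + 22.1)² = 58.49²; (x + 53.8)² + (y + 76.7)² = 118.21²; (x + 54.2)² + (y − 24.5)² = 48.51².
Subtracting pairs of circle equations eliminates x²+y² and gives linear equations (the radical axes):
-48.4 x − 109.2 y = -3139.76
-49.2 x + 93.2 y = 3241.18
Solving the 2×2 system: x ≈ -6.2, y ≈ 31.5 km.

x ≈ -6.2 km, y ≈ 31.5 km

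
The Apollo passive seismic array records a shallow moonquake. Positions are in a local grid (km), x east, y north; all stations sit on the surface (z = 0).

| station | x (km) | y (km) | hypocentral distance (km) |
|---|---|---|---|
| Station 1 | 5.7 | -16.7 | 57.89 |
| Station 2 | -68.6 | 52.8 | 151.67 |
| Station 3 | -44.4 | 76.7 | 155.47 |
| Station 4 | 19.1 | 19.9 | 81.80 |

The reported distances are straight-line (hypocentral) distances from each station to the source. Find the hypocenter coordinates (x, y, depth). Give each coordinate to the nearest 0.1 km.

(35.0, -52.3, 35.0)

Each station gives a sphere (x−x_i)² + (y−y_i)² + z² = d_i² (stations at z=0).
Subtracting the Station 1 sphere from Station 2 and Station 3: z² cancels, leaving linear equations in x and y:
-148.6 x + 139.0 y = -12470.12
-100.2 x + 186.8 y = -13276.80
Solving: x ≈ 34.991, y ≈ -52.306 km (keep extra digits for the depth step; rounded: 35.0, -52.3).
Then from the Station 1 sphere: z² = 57.89² − (x − 5.7)² − (y + 16.7)² with x = 34.991, y = -52.306, so z ≈ 35.007 ≈ 35.0 km.
Check against Station 4 (with the unrounded solution): distance 81.80 ≈ 81.80 km. ✓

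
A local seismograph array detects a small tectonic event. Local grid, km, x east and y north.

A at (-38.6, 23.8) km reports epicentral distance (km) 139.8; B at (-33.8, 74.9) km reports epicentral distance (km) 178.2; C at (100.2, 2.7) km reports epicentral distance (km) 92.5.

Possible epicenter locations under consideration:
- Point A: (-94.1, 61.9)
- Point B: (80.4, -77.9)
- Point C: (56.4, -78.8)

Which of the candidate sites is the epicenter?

For each candidate, compare |candidate − station| to the reported distance:
Point A: residuals A 72.5, B 116.5, C 110.6 → max 116.5 km
Point B: residuals A 16.7, B 12.6, C 9.5 → max 16.7 km
Point C: residuals A 0.0, B 0.0, C 0.0 → max 0.0 km
Only Point C has all residuals ≈ 0.

Point C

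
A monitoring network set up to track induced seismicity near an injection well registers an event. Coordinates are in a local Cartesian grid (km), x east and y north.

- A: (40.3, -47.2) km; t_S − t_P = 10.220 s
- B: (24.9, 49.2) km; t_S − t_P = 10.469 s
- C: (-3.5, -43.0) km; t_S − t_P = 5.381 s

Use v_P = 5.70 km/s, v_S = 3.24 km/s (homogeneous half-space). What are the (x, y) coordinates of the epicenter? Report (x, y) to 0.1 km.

Distance from S−P lag: d = Δt · v_P v_S / (v_P − v_S) = Δt · (5.70·3.24)/(5.70−3.24) ≈ 7.5073·Δt.
So d_A = 76.72, d_B = 78.59, d_C = 40.40 km.
Circle about each station: (x − 40.3)² + (y + 47.2)² = 76.72²; (x − 24.9)² + (y − 49.2)² = 78.59²; (x + 3.5)² + (y + 43.0)² = 40.40².
Subtracting the A equation from the B and C equations removes the quadratic terms:
-30.8 x + 192.8 y = -1101.71
-87.6 x + 8.4 y = 2263.12
Solving the 2×2 system: x ≈ -26.8, y ≈ -10.0 km.
Check against A (with the unrounded x, y): √((x − 40.3)²+(y + 47.2)²) = 76.72 ≈ 76.72 km. ✓

-26.8 km east, -10.0 km north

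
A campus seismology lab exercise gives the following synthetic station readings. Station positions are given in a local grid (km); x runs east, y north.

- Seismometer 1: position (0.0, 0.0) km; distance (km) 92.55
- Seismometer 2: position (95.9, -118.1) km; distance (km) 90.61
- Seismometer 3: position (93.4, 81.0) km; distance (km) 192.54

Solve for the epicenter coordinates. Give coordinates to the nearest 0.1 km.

Circle about each station: x² + y² = 92.55²; (x − 95.9)² + (y + 118.1)² = 90.61²; (x − 93.4)² + (y − 81.0)² = 192.54².
Subtracting the Seismometer 1 equation from the Seismometer 2 and Seismometer 3 equations removes the quadratic terms:
191.8 x − 236.2 y = 23499.75
186.8 x + 162.0 y = -13221.59
Solving the 2×2 system: x ≈ 9.1, y ≈ -92.1 km.

(9.1, -92.1)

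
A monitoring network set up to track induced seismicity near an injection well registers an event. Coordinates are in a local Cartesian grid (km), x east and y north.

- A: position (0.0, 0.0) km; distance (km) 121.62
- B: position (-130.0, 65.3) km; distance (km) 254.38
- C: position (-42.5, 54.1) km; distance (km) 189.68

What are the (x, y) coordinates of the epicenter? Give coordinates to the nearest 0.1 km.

(56.5, -107.7)

Circle about each station: x² + y² = 121.62²; (x + 130.0)² + (y − 65.3)² = 254.38²; (x + 42.5)² + (y − 54.1)² = 189.68².
Subtracting pairs of circle equations eliminates x²+y² and gives linear equations (the radical axes):
-260.0 x + 130.6 y = -28753.67
-85.0 x + 108.2 y = -16454.02
Solving the 2×2 system: x ≈ 56.5, y ≈ -107.7 km.
Check against A (with the unrounded x, y): √(x²+y²) = 121.61 ≈ 121.62 km. ✓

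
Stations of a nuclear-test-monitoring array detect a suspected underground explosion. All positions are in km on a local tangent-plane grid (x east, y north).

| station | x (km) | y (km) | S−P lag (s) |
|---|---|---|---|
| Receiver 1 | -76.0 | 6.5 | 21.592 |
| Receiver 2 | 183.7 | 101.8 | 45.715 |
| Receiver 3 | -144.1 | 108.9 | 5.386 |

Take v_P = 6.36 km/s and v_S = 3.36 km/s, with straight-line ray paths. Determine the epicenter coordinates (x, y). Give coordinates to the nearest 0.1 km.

(-138.8, 146.9)

Distance from S−P lag: d = Δt · v_P v_S / (v_P − v_S) = Δt · (6.36·3.36)/(6.36−3.36) ≈ 7.1232·Δt.
So d_Receiver 1 = 153.80, d_Receiver 2 = 325.64, d_Receiver 3 = 38.37 km.
Circle about each station: (x + 76.0)² + (y − 6.5)² = 153.80²; (x − 183.7)² + (y − 101.8)² = 325.64²; (x + 144.1)² + (y − 108.9)² = 38.37².
Subtracting the Receiver 1 equation from the Receiver 2 and Receiver 3 equations removes the quadratic terms:
519.4 x + 190.6 y = -44096.29
-136.2 x + 204.8 y = 48987.95
Solving the 2×2 system: x ≈ -138.8, y ≈ 146.9 km.
Check against Receiver 1 (with the unrounded x, y): √((x + 76.0)²+(y − 6.5)²) = 153.80 ≈ 153.80 km. ✓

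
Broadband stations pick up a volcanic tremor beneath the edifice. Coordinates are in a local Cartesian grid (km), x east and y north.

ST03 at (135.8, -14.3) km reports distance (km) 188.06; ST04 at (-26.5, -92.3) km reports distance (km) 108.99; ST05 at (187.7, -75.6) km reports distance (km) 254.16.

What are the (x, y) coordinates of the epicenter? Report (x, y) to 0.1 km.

x ≈ -50.1 km, y ≈ 14.1 km

Circle about each station: (x − 135.8)² + (y + 14.3)² = 188.06²; (x + 26.5)² + (y + 92.3)² = 108.99²; (x − 187.7)² + (y + 75.6)² = 254.16².
Subtracting pairs of circle equations eliminates x²+y² and gives linear equations (the radical axes):
-324.6 x − 156.0 y = 14063.15
103.8 x − 122.6 y = -6930.22
Solving the 2×2 system: x ≈ -50.1, y ≈ 14.1 km.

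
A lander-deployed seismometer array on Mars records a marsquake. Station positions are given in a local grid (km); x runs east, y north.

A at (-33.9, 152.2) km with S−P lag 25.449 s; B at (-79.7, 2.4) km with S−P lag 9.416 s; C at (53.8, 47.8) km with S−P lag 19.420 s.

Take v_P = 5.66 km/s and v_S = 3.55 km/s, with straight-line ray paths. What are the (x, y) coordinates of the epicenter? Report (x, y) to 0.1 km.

Distance from S−P lag: d = Δt · v_P v_S / (v_P − v_S) = Δt · (5.66·3.55)/(5.66−3.55) ≈ 9.5227·Δt.
So d_A = 242.34, d_B = 89.67, d_C = 184.93 km.
Circle about each station: (x + 33.9)² + (y − 152.2)² = 242.34²; (x + 79.7)² + (y − 2.4)² = 89.67²; (x − 53.8)² + (y − 47.8)² = 184.93².
Subtracting the A equation from the B and C equations removes the quadratic terms:
-91.6 x − 299.6 y = 32731.77
175.4 x − 208.8 y = 5394.80
Solving the 2×2 system: x ≈ -72.8, y ≈ -87.0 km.

x ≈ -72.8 km, y ≈ -87.0 km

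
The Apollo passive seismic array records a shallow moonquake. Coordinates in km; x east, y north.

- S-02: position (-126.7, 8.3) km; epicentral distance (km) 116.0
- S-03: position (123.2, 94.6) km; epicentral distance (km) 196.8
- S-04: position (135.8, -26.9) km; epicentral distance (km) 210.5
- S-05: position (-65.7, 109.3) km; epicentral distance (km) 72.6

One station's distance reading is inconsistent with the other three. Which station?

Solve using three stations at a time. Using S-03, S-04, S-05 (subtract circle equations pairwise → linear system) gives (x, y) ≈ (-64.9, 36.7).
Distances from that point to each station vs reported:
  S-02: calculated 68.0 vs reported 116.0 → residual 48.0 km
  S-03: calculated 196.8 vs reported 196.8 → residual 0.0 km
  S-04: calculated 210.5 vs reported 210.5 → residual 0.0 km
  S-05: calculated 72.7 vs reported 72.6 → residual 0.1 km
S-03, S-04, S-05 are mutually consistent (residuals ≈ 0); S-02 is off by 48.0 km.

S-02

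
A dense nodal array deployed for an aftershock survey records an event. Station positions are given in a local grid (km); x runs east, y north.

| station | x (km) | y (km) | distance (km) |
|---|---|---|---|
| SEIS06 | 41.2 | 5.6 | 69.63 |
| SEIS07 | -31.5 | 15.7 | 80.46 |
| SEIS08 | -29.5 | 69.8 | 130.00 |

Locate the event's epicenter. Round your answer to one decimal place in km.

6.9 km east, -55.0 km north

Circle about each station: (x − 41.2)² + (y − 5.6)² = 69.63²; (x + 31.5)² + (y − 15.7)² = 80.46²; (x + 29.5)² + (y − 69.8)² = 130.00².
Subtracting the SEIS06 equation from the SEIS07 and SEIS08 equations removes the quadratic terms:
-145.4 x + 20.2 y = -2115.53
-141.4 x + 128.4 y = -8038.17
Solving the 2×2 system: x ≈ 6.9, y ≈ -55.0 km.
Check against SEIS06 (with the unrounded x, y): √((x − 41.2)²+(y − 5.6)²) = 69.62 ≈ 69.63 km. ✓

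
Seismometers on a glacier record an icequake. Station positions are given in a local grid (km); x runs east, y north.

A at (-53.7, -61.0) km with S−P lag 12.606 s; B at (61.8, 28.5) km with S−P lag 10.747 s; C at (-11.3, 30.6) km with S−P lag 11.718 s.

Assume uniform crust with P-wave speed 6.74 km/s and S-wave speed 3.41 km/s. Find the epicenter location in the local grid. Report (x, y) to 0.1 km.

Distance from S−P lag: d = Δt · v_P v_S / (v_P − v_S) = Δt · (6.74·3.41)/(6.74−3.41) ≈ 6.9019·Δt.
So d_A = 87.01, d_B = 74.17, d_C = 80.88 km.
Circle about each station: (x + 53.7)² + (y + 61.0)² = 87.01²; (x − 61.8)² + (y − 28.5)² = 74.17²; (x + 11.3)² + (y − 30.6)² = 80.88².
Subtracting the A equation from the B and C equations removes the quadratic terms:
231.0 x + 179.0 y = 96.35
84.8 x + 183.2 y = -4511.47
Solving the 2×2 system: x ≈ 30.4, y ≈ -38.7 km.
Check against A (with the unrounded x, y): √((x + 53.7)²+(y + 61.0)²) = 87.01 ≈ 87.01 km. ✓

x ≈ 30.4 km, y ≈ -38.7 km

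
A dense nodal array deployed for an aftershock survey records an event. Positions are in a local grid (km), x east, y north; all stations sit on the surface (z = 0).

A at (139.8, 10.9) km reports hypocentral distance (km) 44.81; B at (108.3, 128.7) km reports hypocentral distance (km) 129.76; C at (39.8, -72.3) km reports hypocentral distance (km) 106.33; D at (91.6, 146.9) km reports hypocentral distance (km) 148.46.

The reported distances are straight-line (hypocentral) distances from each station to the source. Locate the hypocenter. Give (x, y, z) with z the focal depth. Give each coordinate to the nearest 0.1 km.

(108.5, 2.7, 31.0)

Each station gives a sphere (x−x_i)² + (y−y_i)² + z² = d_i² (stations at z=0).
Subtracting the A sphere from B and C: z² cancels, leaving linear equations in x and y:
-63.0 x + 235.6 y = -6199.99
-200.0 x − 166.4 y = -22149.65
Solving: x ≈ 108.503, y ≈ 2.698 km (keep extra digits for the depth step; rounded: 108.5, 2.7).
Then from the A sphere: z² = 44.81² − (x − 139.8)² − (y − 10.9)² with x = 108.503, y = 2.698, so z ≈ 31.003 ≈ 31.0 km.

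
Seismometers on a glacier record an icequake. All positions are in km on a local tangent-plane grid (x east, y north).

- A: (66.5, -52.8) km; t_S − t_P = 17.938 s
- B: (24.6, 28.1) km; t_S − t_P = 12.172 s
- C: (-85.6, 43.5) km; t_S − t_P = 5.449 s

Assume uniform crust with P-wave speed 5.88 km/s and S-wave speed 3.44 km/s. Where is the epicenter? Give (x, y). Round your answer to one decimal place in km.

x ≈ -72.4 km, y ≈ 0.3 km

Distance from S−P lag: d = Δt · v_P v_S / (v_P − v_S) = Δt · (5.88·3.44)/(5.88−3.44) ≈ 8.2898·Δt.
So d_A = 148.70, d_B = 100.90, d_C = 45.17 km.
Circle about each station: (x − 66.5)² + (y + 52.8)² = 148.70²; (x − 24.6)² + (y − 28.1)² = 100.90²; (x + 85.6)² + (y − 43.5)² = 45.17².
Subtracting pairs of circle equations eliminates x²+y² and gives linear equations (the radical axes):
-83.8 x + 161.8 y = 6115.56
-304.2 x + 192.6 y = 22080.88
Solving the 2×2 system: x ≈ -72.4, y ≈ 0.3 km.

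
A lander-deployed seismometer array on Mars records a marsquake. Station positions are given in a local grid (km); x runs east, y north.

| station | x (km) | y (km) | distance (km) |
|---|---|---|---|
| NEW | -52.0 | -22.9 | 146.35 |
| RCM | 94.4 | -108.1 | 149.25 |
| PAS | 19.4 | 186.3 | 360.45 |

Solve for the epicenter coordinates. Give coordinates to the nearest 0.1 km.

(-41.9, -168.9)

Circle about each station: (x + 52.0)² + (y + 22.9)² = 146.35²; (x − 94.4)² + (y + 108.1)² = 149.25²; (x − 19.4)² + (y − 186.3)² = 360.45².
Subtracting pairs of circle equations eliminates x²+y² and gives linear equations (the radical axes):
292.8 x − 170.4 y = 16511.32
142.8 x + 418.4 y = -76650.24
Solving the 2×2 system: x ≈ -41.9, y ≈ -168.9 km.
Check against NEW (with the unrounded x, y): √((x + 52.0)²+(y + 22.9)²) = 146.35 ≈ 146.35 km. ✓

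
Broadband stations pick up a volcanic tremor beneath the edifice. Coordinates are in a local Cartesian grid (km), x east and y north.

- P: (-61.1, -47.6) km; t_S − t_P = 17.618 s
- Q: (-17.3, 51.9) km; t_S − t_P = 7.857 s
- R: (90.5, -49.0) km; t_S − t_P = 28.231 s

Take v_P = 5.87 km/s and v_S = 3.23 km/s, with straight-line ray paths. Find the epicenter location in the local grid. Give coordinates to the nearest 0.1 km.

-66.9 km east, 78.8 km north

Distance from S−P lag: d = Δt · v_P v_S / (v_P − v_S) = Δt · (5.87·3.23)/(5.87−3.23) ≈ 7.1819·Δt.
So d_P = 126.53, d_Q = 56.43, d_R = 202.75 km.
Circle about each station: (x + 61.1)² + (y + 47.6)² = 126.53²; (x + 17.3)² + (y − 51.9)² = 56.43²; (x − 90.5)² + (y + 49.0)² = 202.75².
Subtracting the P equation from the Q and R equations removes the quadratic terms:
87.6 x + 199.0 y = 9819.43
303.2 x − 2.8 y = -20505.44
Solving the 2×2 system: x ≈ -66.9, y ≈ 78.8 km.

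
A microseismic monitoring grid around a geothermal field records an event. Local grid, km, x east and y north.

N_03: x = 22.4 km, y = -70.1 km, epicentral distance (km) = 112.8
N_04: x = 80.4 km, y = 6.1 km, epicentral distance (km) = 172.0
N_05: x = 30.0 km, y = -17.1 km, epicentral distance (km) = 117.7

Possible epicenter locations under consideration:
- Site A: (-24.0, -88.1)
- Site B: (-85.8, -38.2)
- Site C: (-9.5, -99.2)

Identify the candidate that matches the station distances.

Site B

For each candidate, compare |candidate − station| to the reported distance:
Site A: residuals N_03 63.0, N_04 31.4, N_05 28.5 → max 63.0 km
Site B: residuals N_03 0.0, N_04 0.0, N_05 0.0 → max 0.0 km
Site C: residuals N_03 69.6, N_04 33.5, N_05 26.6 → max 69.6 km
Only Site B has all residuals ≈ 0.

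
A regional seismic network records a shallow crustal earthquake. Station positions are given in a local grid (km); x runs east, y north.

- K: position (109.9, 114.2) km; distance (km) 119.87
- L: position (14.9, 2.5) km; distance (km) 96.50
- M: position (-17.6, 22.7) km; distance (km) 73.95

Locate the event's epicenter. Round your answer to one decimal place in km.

Circle about each station: (x − 109.9)² + (y − 114.2)² = 119.87²; (x − 14.9)² + (y − 2.5)² = 96.50²; (x + 17.6)² + (y − 22.7)² = 73.95².
Subtracting pairs of circle equations eliminates x²+y² and gives linear equations (the radical axes):
-190.0 x − 223.4 y = -19834.82
-255.0 x − 183.0 y = -15394.39
Solving the 2×2 system: x ≈ -8.6, y ≈ 96.1 km.

(-8.6, 96.1)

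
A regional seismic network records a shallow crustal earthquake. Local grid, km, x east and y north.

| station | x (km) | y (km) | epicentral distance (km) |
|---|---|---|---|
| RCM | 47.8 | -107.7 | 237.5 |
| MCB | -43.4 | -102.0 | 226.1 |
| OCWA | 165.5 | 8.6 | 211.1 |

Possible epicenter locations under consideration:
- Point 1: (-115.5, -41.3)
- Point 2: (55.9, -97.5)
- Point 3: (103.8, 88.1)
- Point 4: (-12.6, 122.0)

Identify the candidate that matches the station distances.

Point 4

For each candidate, compare |candidate − station| to the reported distance:
Point 1: residuals RCM 61.2, MCB 131.9, OCWA 74.3 → max 131.9 km
Point 2: residuals RCM 224.5, MCB 126.7, OCWA 58.6 → max 224.5 km
Point 3: residuals RCM 33.8, MCB 14.3, OCWA 110.5 → max 110.5 km
Point 4: residuals RCM 0.0, MCB 0.0, OCWA 0.0 → max 0.0 km
Only Point 4 has all residuals ≈ 0.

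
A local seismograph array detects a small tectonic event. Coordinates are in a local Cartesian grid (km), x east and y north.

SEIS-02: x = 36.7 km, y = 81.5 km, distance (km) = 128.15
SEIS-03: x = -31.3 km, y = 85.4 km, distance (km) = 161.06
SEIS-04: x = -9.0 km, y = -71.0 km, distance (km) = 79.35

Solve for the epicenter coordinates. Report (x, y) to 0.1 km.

Circle about each station: (x − 36.7)² + (y − 81.5)² = 128.15²; (x + 31.3)² + (y − 85.4)² = 161.06²; (x + 9.0)² + (y + 71.0)² = 79.35².
Subtracting pairs of circle equations eliminates x²+y² and gives linear equations (the radical axes):
-136.0 x + 7.8 y = -9234.19
-91.4 x − 305.0 y = 7258.86
Solving the 2×2 system: x ≈ 65.4, y ≈ -43.4 km.
Check against SEIS-02 (with the unrounded x, y): √((x − 36.7)²+(y − 81.5)²) = 128.16 ≈ 128.15 km. ✓

x ≈ 65.4 km, y ≈ -43.4 km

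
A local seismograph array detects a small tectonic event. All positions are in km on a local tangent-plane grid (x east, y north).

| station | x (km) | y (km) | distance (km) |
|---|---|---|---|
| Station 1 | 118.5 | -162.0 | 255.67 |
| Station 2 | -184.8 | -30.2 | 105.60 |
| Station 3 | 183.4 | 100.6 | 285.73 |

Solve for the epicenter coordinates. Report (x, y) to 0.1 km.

(-82.5, -4.0)

Circle about each station: (x − 118.5)² + (y + 162.0)² = 255.67²; (x + 184.8)² + (y + 30.2)² = 105.60²; (x − 183.4)² + (y − 100.6)² = 285.73².
Subtracting pairs of circle equations eliminates x²+y² and gives linear equations (the radical axes):
-606.6 x + 263.6 y = 48992.62
129.8 x + 525.2 y = -12804.81
Solving the 2×2 system: x ≈ -82.5, y ≈ -4.0 km.
Check against Station 1 (with the unrounded x, y): √((x − 118.5)²+(y + 162.0)²) = 255.67 ≈ 255.67 km. ✓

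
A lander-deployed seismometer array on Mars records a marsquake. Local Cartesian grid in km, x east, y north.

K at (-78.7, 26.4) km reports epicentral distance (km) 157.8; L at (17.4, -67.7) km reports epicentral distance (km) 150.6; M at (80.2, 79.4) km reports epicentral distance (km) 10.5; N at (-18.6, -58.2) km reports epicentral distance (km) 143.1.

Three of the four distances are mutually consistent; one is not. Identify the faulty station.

N

Solve using three stations at a time. Using K, L, M (subtract circle equations pairwise → linear system) gives (x, y) ≈ (72.2, 72.6).
Distances from that point to each station vs reported:
  K: calculated 157.8 vs reported 157.8 → residual 0.0 km
  L: calculated 150.6 vs reported 150.6 → residual 0.0 km
  M: calculated 10.5 vs reported 10.5 → residual 0.0 km
  N: calculated 159.2 vs reported 143.1 → residual 16.1 km
K, L, M are mutually consistent (residuals ≈ 0); N is off by 16.1 km.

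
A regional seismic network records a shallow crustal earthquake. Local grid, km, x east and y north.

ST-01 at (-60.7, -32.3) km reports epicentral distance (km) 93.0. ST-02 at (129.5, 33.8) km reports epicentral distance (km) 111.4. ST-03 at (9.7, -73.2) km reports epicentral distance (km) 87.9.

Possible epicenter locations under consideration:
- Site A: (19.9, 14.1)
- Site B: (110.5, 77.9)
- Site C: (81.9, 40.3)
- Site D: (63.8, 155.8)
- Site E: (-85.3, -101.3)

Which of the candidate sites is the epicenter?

For each candidate, compare |candidate − station| to the reported distance:
Site A: residuals ST-01 0.0, ST-02 0.0, ST-03 0.0 → max 0.0 km
Site B: residuals ST-01 110.6, ST-02 63.4, ST-03 93.7 → max 110.6 km
Site C: residuals ST-01 67.0, ST-02 63.4, ST-03 46.6 → max 67.0 km
Site D: residuals ST-01 132.6, ST-02 27.2, ST-03 147.4 → max 147.4 km
Site E: residuals ST-01 19.7, ST-02 142.4, ST-03 11.2 → max 142.4 km
Only Site A has all residuals ≈ 0.

Site A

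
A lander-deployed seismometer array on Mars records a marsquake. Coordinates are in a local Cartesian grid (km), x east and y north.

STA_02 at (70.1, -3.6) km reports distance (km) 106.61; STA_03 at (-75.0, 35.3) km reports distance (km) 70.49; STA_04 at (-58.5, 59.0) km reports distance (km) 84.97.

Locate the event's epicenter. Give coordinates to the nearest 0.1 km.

(-34.8, -22.6)

Circle about each station: (x − 70.1)² + (y + 3.6)² = 106.61²; (x + 75.0)² + (y − 35.3)² = 70.49²; (x + 58.5)² + (y − 59.0)² = 84.97².
Subtracting the STA_02 equation from the STA_03 and STA_04 equations removes the quadratic terms:
-290.2 x + 77.8 y = 8340.97
-257.2 x + 125.2 y = 6122.07
Solving the 2×2 system: x ≈ -34.8, y ≈ -22.6 km.
Check against STA_02 (with the unrounded x, y): √((x − 70.1)²+(y + 3.6)²) = 106.60 ≈ 106.61 km. ✓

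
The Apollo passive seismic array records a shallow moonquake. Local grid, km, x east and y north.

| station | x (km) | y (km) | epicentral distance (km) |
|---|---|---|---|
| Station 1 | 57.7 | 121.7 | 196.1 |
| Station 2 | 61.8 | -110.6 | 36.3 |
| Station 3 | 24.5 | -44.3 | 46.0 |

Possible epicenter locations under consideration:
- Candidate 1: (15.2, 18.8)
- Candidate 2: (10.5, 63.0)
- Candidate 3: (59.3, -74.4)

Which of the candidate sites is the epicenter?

Candidate 3

For each candidate, compare |candidate − station| to the reported distance:
Candidate 1: residuals Station 1 84.8, Station 2 101.2, Station 3 17.8 → max 101.2 km
Candidate 2: residuals Station 1 120.8, Station 2 144.7, Station 3 62.2 → max 144.7 km
Candidate 3: residuals Station 1 0.0, Station 2 0.0, Station 3 0.0 → max 0.0 km
Only Candidate 3 has all residuals ≈ 0.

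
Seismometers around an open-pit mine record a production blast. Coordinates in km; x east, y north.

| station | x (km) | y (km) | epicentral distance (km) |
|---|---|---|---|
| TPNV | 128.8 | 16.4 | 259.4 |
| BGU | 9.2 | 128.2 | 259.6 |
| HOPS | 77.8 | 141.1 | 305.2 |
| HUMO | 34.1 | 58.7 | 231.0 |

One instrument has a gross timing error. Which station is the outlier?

Solve using three stations at a time. Using TPNV, BGU, HOPS (subtract circle equations pairwise → linear system) gives (x, y) ≈ (-98.7, -107.5).
Distances from that point to each station vs reported:
  TPNV: calculated 259.0 vs reported 259.4 → residual 0.4 km
  BGU: calculated 259.2 vs reported 259.6 → residual 0.4 km
  HOPS: calculated 304.9 vs reported 305.2 → residual 0.3 km
  HUMO: calculated 212.8 vs reported 231.0 → residual 18.2 km
TPNV, BGU, HOPS are mutually consistent (residuals ≈ 0); HUMO is off by 18.2 km.

HUMO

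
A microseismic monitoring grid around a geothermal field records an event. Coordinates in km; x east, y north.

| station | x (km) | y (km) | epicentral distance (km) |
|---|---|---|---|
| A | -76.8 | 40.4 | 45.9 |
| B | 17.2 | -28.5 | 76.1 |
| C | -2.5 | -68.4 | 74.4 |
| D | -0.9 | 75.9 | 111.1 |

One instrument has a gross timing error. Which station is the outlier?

A

Solve using three stations at a time. Using B, C, D (subtract circle equations pairwise → linear system) gives (x, y) ≈ (-58.4, -19.2).
Distances from that point to each station vs reported:
  A: calculated 62.4 vs reported 45.9 → residual 16.5 km
  B: calculated 76.1 vs reported 76.1 → residual 0.0 km
  C: calculated 74.4 vs reported 74.4 → residual 0.0 km
  D: calculated 111.1 vs reported 111.1 → residual 0.0 km
B, C, D are mutually consistent (residuals ≈ 0); A is off by 16.5 km.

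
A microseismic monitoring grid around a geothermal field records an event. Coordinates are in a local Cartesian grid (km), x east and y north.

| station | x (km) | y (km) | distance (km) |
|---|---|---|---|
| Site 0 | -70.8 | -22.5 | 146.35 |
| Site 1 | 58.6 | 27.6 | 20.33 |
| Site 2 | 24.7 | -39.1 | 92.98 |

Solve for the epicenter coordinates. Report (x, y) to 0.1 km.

(57.5, 47.9)

Circle about each station: (x + 70.8)² + (y + 22.5)² = 146.35²; (x − 58.6)² + (y − 27.6)² = 20.33²; (x − 24.7)² + (y + 39.1)² = 92.98².
Subtracting the Site 0 equation from the Site 1 and Site 2 equations removes the quadratic terms:
258.8 x + 100.2 y = 19681.84
191.0 x − 33.2 y = 9393.05
Solving the 2×2 system: x ≈ 57.5, y ≈ 47.9 km.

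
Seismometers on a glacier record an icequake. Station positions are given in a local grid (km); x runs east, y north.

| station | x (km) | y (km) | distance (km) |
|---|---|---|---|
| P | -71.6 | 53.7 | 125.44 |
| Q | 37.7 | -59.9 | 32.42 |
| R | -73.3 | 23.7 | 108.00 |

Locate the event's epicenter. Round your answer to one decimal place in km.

Circle about each station: (x + 71.6)² + (y − 53.7)² = 125.44²; (x − 37.7)² + (y + 59.9)² = 32.42²; (x + 73.3)² + (y − 23.7)² = 108.00².
Subtracting pairs of circle equations eliminates x²+y² and gives linear equations (the radical axes):
218.6 x − 227.2 y = 11683.19
-3.4 x − 60.0 y = 1995.52
Solving the 2×2 system: x ≈ 17.8, y ≈ -34.3 km.

17.8 km east, -34.3 km north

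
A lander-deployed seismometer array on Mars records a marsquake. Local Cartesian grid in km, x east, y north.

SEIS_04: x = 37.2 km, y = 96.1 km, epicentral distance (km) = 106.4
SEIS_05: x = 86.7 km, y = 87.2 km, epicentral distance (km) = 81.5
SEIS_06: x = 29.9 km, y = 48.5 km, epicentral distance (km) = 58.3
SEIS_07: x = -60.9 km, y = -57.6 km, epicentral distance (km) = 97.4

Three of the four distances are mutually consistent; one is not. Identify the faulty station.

SEIS_05

Solve using three stations at a time. Using SEIS_04, SEIS_06, SEIS_07 (subtract circle equations pairwise → linear system) gives (x, y) ≈ (23.7, -9.4).
Distances from that point to each station vs reported:
  SEIS_04: calculated 106.4 vs reported 106.4 → residual 0.0 km
  SEIS_05: calculated 115.3 vs reported 81.5 → residual 33.8 km
  SEIS_06: calculated 58.2 vs reported 58.3 → residual 0.1 km
  SEIS_07: calculated 97.4 vs reported 97.4 → residual 0.0 km
SEIS_04, SEIS_06, SEIS_07 are mutually consistent (residuals ≈ 0); SEIS_05 is off by 33.8 km.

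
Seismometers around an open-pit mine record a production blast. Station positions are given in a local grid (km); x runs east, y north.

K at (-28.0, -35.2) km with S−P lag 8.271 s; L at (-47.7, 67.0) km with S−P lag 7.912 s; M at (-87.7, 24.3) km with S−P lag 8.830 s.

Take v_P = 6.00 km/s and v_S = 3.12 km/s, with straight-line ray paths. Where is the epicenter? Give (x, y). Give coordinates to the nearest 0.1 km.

-30.6 km east, 18.5 km north

Distance from S−P lag: d = Δt · v_P v_S / (v_P − v_S) = Δt · (6.00·3.12)/(6.00−3.12) ≈ 6.5000·Δt.
So d_K = 53.76, d_L = 51.43, d_M = 57.40 km.
Circle about each station: (x + 28.0)² + (y + 35.2)² = 53.76²; (x + 47.7)² + (y − 67.0)² = 51.43²; (x + 87.7)² + (y − 24.3)² = 57.40².
Subtracting the K equation from the L and M equations removes the quadratic terms:
-39.4 x + 204.4 y = 4986.34
-119.4 x + 119.0 y = 5854.12
Solving the 2×2 system: x ≈ -30.6, y ≈ 18.5 km.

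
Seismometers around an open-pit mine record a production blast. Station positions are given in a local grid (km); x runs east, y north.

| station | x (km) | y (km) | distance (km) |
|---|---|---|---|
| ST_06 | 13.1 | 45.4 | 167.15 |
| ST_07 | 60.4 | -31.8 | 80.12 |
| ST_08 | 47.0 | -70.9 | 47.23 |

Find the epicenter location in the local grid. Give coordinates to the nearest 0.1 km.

Circle about each station: (x − 13.1)² + (y − 45.4)² = 167.15²; (x − 60.4)² + (y + 31.8)² = 80.12²; (x − 47.0)² + (y + 70.9)² = 47.23².
Subtracting pairs of circle equations eliminates x²+y² and gives linear equations (the radical axes):
94.6 x − 154.4 y = 23946.54
67.8 x − 232.6 y = 30711.49
Solving the 2×2 system: x ≈ 71.8, y ≈ -111.1 km.

71.8 km east, -111.1 km north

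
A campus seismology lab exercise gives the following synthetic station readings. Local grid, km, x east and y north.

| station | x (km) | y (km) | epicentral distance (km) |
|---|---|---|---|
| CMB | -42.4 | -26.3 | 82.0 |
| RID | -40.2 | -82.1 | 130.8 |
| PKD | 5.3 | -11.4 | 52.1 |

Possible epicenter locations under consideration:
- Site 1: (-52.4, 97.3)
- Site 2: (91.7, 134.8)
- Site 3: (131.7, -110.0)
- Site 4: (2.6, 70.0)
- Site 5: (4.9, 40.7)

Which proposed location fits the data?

For each candidate, compare |candidate − station| to the reported distance:
Site 1: residuals CMB 42.0, RID 49.0, PKD 71.0 → max 71.0 km
Site 2: residuals CMB 127.6, RID 123.1, PKD 117.7 → max 127.6 km
Site 3: residuals CMB 111.2, RID 43.3, PKD 108.2 → max 111.2 km
Site 4: residuals CMB 24.3, RID 27.2, PKD 29.3 → max 29.3 km
Site 5: residuals CMB 0.0, RID 0.0, PKD 0.0 → max 0.0 km
Only Site 5 has all residuals ≈ 0.

Site 5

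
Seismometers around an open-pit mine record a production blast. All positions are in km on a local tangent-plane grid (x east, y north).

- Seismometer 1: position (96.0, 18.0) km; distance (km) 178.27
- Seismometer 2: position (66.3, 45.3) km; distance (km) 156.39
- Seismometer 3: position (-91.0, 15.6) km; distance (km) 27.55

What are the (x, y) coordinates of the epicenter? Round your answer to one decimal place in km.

-80.1 km east, -9.7 km north

Circle about each station: (x − 96.0)² + (y − 18.0)² = 178.27²; (x − 66.3)² + (y − 45.3)² = 156.39²; (x + 91.0)² + (y − 15.6)² = 27.55².
Subtracting the Seismometer 1 equation from the Seismometer 2 and Seismometer 3 equations removes the quadratic terms:
-59.4 x + 54.6 y = 4230.14
-374.0 x − 4.8 y = 30005.55
Solving the 2×2 system: x ≈ -80.1, y ≈ -9.7 km.
Check against Seismometer 1 (with the unrounded x, y): √((x − 96.0)²+(y − 18.0)²) = 178.27 ≈ 178.27 km. ✓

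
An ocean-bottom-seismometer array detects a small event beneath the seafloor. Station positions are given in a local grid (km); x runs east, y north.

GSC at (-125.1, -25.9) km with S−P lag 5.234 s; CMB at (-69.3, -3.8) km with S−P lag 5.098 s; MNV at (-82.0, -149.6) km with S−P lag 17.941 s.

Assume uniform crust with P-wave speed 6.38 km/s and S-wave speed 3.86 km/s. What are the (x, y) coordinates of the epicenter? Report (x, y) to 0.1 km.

Distance from S−P lag: d = Δt · v_P v_S / (v_P − v_S) = Δt · (6.38·3.86)/(6.38−3.86) ≈ 9.7725·Δt.
So d_GSC = 51.15, d_CMB = 49.82, d_MNV = 175.33 km.
Circle about each station: (x + 125.1)² + (y + 25.9)² = 51.15²; (x + 69.3)² + (y + 3.8)² = 49.82²; (x + 82.0)² + (y + 149.6)² = 175.33².
Subtracting pairs of circle equations eliminates x²+y² and gives linear equations (the radical axes):
111.6 x + 44.2 y = -11369.60
86.2 x − 247.4 y = -15340.95
Solving the 2×2 system: x ≈ -111.1, y ≈ 23.3 km.
Check against GSC (with the unrounded x, y): √((x + 125.1)²+(y + 25.9)²) = 51.15 ≈ 51.15 km. ✓

-111.1 km east, 23.3 km north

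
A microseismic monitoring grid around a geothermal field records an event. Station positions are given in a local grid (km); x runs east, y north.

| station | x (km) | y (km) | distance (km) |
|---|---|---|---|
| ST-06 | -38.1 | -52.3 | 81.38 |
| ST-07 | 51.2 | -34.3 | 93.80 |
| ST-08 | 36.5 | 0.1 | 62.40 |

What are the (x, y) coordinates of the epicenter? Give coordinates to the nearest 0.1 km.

(-19.8, 27.0)

Circle about each station: (x + 38.1)² + (y + 52.3)² = 81.38²; (x − 51.2)² + (y + 34.3)² = 93.80²; (x − 36.5)² + (y − 0.1)² = 62.40².
Subtracting the ST-06 equation from the ST-07 and ST-08 equations removes the quadratic terms:
178.6 x + 36.0 y = -2564.71
149.2 x + 104.8 y = -125.70
Solving the 2×2 system: x ≈ -19.8, y ≈ 27.0 km.
Check against ST-06 (with the unrounded x, y): √((x + 38.1)²+(y + 52.3)²) = 81.37 ≈ 81.38 km. ✓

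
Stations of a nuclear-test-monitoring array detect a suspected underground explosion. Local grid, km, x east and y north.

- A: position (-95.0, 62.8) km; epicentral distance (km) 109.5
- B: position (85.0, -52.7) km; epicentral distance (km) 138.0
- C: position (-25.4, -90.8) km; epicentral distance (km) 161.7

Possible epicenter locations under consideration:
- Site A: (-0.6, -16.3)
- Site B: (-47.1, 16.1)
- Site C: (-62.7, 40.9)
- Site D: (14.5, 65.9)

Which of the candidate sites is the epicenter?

Site D

For each candidate, compare |candidate − station| to the reported distance:
Site A: residuals A 13.7, B 45.0, C 83.2 → max 83.2 km
Site B: residuals A 42.6, B 10.9, C 52.6 → max 52.6 km
Site C: residuals A 70.5, B 36.9, C 24.8 → max 70.5 km
Site D: residuals A 0.0, B 0.0, C 0.0 → max 0.0 km
Only Site D has all residuals ≈ 0.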